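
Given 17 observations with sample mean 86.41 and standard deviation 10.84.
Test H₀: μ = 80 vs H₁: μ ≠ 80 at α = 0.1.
One-sample t-test:
H₀: μ = 80
H₁: μ ≠ 80
df = n - 1 = 16
t = (x̄ - μ₀) / (s/√n) = (86.41 - 80) / (10.84/√17) = 2.438
p-value = 0.0268

Since p-value < α = 0.1, we reject H₀.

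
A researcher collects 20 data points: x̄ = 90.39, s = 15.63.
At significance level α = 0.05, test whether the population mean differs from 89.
One-sample t-test:
H₀: μ = 89
H₁: μ ≠ 89
df = n - 1 = 19
t = (x̄ - μ₀) / (s/√n) = (90.39 - 89) / (15.63/√20) = 0.398
p-value = 0.6953

Since p-value > α = 0.05, we fail to reject H₀.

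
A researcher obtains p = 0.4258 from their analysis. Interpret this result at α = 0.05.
Since p = 0.4258 > α = 0.05, fail to reject H₀.
There is insufficient evidence to reject the null hypothesis; the result is not statistically significant at the 0.05 level.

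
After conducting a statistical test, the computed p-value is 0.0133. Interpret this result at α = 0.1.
Since p = 0.0133 < α = 0.1, reject H₀.
There is sufficient evidence to reject the null hypothesis; the result is statistically significant at the 0.1 level.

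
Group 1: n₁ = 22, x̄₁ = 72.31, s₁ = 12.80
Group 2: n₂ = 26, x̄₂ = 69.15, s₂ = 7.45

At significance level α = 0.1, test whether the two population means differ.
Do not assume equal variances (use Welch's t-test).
Welch's two-sample t-test:
H₀: μ₁ = μ₂
H₁: μ₁ ≠ μ₂
s₁²/n₁ = 12.80²/22 = 7.4473,  s₂²/n₂ = 7.45²/26 = 2.1347
SE = √(s₁²/n₁ + s₂²/n₂) = √(7.4473 + 2.1347) = 3.0955
df (Welch-Satterthwaite) = (s₁²/n₁ + s₂²/n₂)² / [(s₁²/n₁)²/(n₁-1) + (s₂²/n₂)²/(n₂-1)] ≈ 32.52
t = (x̄₁ - x̄₂) / SE = (72.31 - 69.15) / 3.0955 = 3.16 / 3.0955 = 1.021
p-value = 0.3149

Since p-value > α = 0.1, we fail to reject H₀.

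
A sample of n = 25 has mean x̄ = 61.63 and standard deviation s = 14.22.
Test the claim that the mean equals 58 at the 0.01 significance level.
One-sample t-test:
H₀: μ = 58
H₁: μ ≠ 58
df = n - 1 = 24
t = (x̄ - μ₀) / (s/√n) = (61.63 - 58) / (14.22/√25) = 1.276
p-value = 0.2140

Since p-value > α = 0.01, we fail to reject H₀.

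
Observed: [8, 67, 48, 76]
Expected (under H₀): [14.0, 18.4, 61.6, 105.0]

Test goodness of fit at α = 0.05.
Chi-square goodness of fit test:
H₀: observed counts match expected distribution
H₁: observed counts differ from expected distribution
df = k - 1 = 3
χ² = Σ(O - E)²/E
   = (8 - 14.0)²/14.0 + (67 - 18.4)²/18.4 + (48 - 61.6)²/61.6 + (76 - 105.0)²/105.0
   = 2.571 + 128.367 + 3.003 + 8.010
   = 141.95
p-value < 0.0001

Since p-value < α = 0.05, we reject H₀.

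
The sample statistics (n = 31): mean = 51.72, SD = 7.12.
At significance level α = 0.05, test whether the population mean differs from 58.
One-sample t-test:
H₀: μ = 58
H₁: μ ≠ 58
df = n - 1 = 30
t = (x̄ - μ₀) / (s/√n) = (51.72 - 58) / (7.12/√31) = -4.911
p-value < 0.0001

Since p-value < α = 0.05, we reject H₀.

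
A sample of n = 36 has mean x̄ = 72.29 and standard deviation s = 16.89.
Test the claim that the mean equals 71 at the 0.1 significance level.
One-sample t-test:
H₀: μ = 71
H₁: μ ≠ 71
df = n - 1 = 35
t = (x̄ - μ₀) / (s/√n) = (72.29 - 71) / (16.89/√36) = 0.458
p-value = 0.6496

Since p-value > α = 0.1, we fail to reject H₀.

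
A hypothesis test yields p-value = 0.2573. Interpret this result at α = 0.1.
Since p = 0.2573 > α = 0.1, fail to reject H₀.
There is insufficient evidence to reject the null hypothesis; the result is not statistically significant at the 0.1 level.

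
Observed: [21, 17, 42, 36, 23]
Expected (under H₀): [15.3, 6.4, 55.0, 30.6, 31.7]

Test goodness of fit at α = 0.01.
Chi-square goodness of fit test:
H₀: observed counts match expected distribution
H₁: observed counts differ from expected distribution
df = k - 1 = 4
χ² = Σ(O - E)²/E
   = (21 - 15.3)²/15.3 + (17 - 6.4)²/6.4 + (42 - 55.0)²/55.0 + (36 - 30.6)²/30.6 + (23 - 31.7)²/31.7
   = 2.124 + 17.556 + 3.073 + 0.953 + 2.388
   = 26.09
p-value < 0.0001

Since p-value < α = 0.01, we reject H₀.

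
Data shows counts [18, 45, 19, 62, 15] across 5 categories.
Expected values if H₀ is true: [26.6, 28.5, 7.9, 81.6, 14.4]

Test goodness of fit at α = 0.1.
Chi-square goodness of fit test:
H₀: observed counts match expected distribution
H₁: observed counts differ from expected distribution
df = k - 1 = 4
χ² = Σ(O - E)²/E
   = (18 - 26.6)²/26.6 + (45 - 28.5)²/28.5 + (19 - 7.9)²/7.9 + (62 - 81.6)²/81.6 + (15 - 14.4)²/14.4
   = 2.780 + 9.553 + 15.596 + 4.708 + 0.025
   = 32.66
p-value < 0.0001

Since p-value < α = 0.1, we reject H₀.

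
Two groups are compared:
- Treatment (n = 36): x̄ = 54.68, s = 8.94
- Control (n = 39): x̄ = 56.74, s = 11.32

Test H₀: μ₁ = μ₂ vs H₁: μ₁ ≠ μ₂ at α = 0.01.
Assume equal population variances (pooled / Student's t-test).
Student's two-sample t-test (equal variances):
H₀: μ₁ = μ₂
H₁: μ₁ ≠ μ₂
df = n₁ + n₂ - 2 = 73
Pooled variance s_p² = [(n₁-1)s₁² + (n₂-1)s₂²] / (n₁ + n₂ - 2) = [(35)(8.94²) + (38)(11.32²)] / 73 = 105.0238
SE = √(s_p²(1/n₁ + 1/n₂)) = √(105.0238 × (1/36 + 1/39)) = 2.3686
t = (x̄₁ - x̄₂) / SE = (54.68 - 56.74) / 2.3686 = -2.06 / 2.3686 = -0.870
p-value = 0.3873

Since p-value > α = 0.01, we fail to reject H₀.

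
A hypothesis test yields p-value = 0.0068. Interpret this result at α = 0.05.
Since p = 0.0068 < α = 0.05, reject H₀.
There is sufficient evidence to reject the null hypothesis; the result is statistically significant at the 0.05 level.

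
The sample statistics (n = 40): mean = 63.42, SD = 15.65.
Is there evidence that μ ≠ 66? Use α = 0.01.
One-sample t-test:
H₀: μ = 66
H₁: μ ≠ 66
df = n - 1 = 39
t = (x̄ - μ₀) / (s/√n) = (63.42 - 66) / (15.65/√40) = -1.043
p-value = 0.3035

Since p-value > α = 0.01, we fail to reject H₀.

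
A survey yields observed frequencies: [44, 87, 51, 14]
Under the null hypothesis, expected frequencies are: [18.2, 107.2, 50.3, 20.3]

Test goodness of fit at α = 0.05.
Chi-square goodness of fit test:
H₀: observed counts match expected distribution
H₁: observed counts differ from expected distribution
df = k - 1 = 3
χ² = Σ(O - E)²/E
   = (44 - 18.2)²/18.2 + (87 - 107.2)²/107.2 + (51 - 50.3)²/50.3 + (14 - 20.3)²/20.3
   = 36.574 + 3.806 + 0.010 + 1.955
   = 42.34
p-value < 0.0001

Since p-value < α = 0.05, we reject H₀.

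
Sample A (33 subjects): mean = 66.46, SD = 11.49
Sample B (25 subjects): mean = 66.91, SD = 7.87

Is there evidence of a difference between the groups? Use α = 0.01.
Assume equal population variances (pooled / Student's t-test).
Student's two-sample t-test (equal variances):
H₀: μ₁ = μ₂
H₁: μ₁ ≠ μ₂
df = n₁ + n₂ - 2 = 56
Pooled variance s_p² = [(n₁-1)s₁² + (n₂-1)s₂²] / (n₁ + n₂ - 2) = [(32)(11.49²) + (24)(7.87²)] / 56 = 101.9844
SE = √(s_p²(1/n₁ + 1/n₂)) = √(101.9844 × (1/33 + 1/25)) = 2.6777
t = (x̄₁ - x̄₂) / SE = (66.46 - 66.91) / 2.6777 = -0.45 / 2.6777 = -0.168
p-value = 0.8671

Since p-value > α = 0.01, we fail to reject H₀.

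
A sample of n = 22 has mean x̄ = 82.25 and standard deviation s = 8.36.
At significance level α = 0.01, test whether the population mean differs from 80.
One-sample t-test:
H₀: μ = 80
H₁: μ ≠ 80
df = n - 1 = 21
t = (x̄ - μ₀) / (s/√n) = (82.25 - 80) / (8.36/√22) = 1.262
p-value = 0.2207

Since p-value > α = 0.01, we fail to reject H₀.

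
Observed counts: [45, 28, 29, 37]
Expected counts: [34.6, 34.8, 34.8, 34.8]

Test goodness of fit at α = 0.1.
Chi-square goodness of fit test:
H₀: observed counts match expected distribution
H₁: observed counts differ from expected distribution
df = k - 1 = 3
χ² = Σ(O - E)²/E
   = (45 - 34.6)²/34.6 + (28 - 34.8)²/34.8 + (29 - 34.8)²/34.8 + (37 - 34.8)²/34.8
   = 3.126 + 1.329 + 0.967 + 0.139
   = 5.56
p-value = 0.1351

Since p-value > α = 0.1, we fail to reject H₀.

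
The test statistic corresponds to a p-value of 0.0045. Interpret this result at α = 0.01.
Since p = 0.0045 < α = 0.01, reject H₀.
There is sufficient evidence to reject the null hypothesis; the result is statistically significant at the 0.01 level.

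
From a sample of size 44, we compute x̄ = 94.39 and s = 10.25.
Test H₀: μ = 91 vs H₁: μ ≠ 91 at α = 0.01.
One-sample t-test:
H₀: μ = 91
H₁: μ ≠ 91
df = n - 1 = 43
t = (x̄ - μ₀) / (s/√n) = (94.39 - 91) / (10.25/√44) = 2.194
p-value = 0.0337

Since p-value > α = 0.01, we fail to reject H₀.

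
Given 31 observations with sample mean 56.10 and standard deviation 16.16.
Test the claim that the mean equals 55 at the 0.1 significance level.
One-sample t-test:
H₀: μ = 55
H₁: μ ≠ 55
df = n - 1 = 30
t = (x̄ - μ₀) / (s/√n) = (56.10 - 55) / (16.16/√31) = 0.379
p-value = 0.7074

Since p-value > α = 0.1, we fail to reject H₀.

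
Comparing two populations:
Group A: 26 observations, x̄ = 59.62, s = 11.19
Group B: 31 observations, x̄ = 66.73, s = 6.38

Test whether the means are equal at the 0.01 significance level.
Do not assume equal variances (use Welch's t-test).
Welch's two-sample t-test:
H₀: μ₁ = μ₂
H₁: μ₁ ≠ μ₂
s₁²/n₁ = 11.19²/26 = 4.8160,  s₂²/n₂ = 6.38²/31 = 1.3130
SE = √(s₁²/n₁ + s₂²/n₂) = √(4.8160 + 1.3130) = 2.4757
df (Welch-Satterthwaite) = (s₁²/n₁ + s₂²/n₂)² / [(s₁²/n₁)²/(n₁-1) + (s₂²/n₂)²/(n₂-1)] ≈ 38.13
t = (x̄₁ - x̄₂) / SE = (59.62 - 66.73) / 2.4757 = -7.11 / 2.4757 = -2.872
p-value = 0.0066

Since p-value < α = 0.01, we reject H₀.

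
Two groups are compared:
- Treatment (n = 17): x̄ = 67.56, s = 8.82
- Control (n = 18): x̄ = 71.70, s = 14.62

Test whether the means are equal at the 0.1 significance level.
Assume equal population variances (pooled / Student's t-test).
Student's two-sample t-test (equal variances):
H₀: μ₁ = μ₂
H₁: μ₁ ≠ μ₂
df = n₁ + n₂ - 2 = 33
Pooled variance s_p² = [(n₁-1)s₁² + (n₂-1)s₂²] / (n₁ + n₂ - 2) = [(16)(8.82²) + (17)(14.62²)] / 33 = 147.8283
SE = √(s_p²(1/n₁ + 1/n₂)) = √(147.8283 × (1/17 + 1/18)) = 4.1120
t = (x̄₁ - x̄₂) / SE = (67.56 - 71.70) / 4.1120 = -4.14 / 4.1120 = -1.007
p-value = 0.3214

Since p-value > α = 0.1, we fail to reject H₀.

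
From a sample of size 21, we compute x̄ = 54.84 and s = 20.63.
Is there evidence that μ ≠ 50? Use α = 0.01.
One-sample t-test:
H₀: μ = 50
H₁: μ ≠ 50
df = n - 1 = 20
t = (x̄ - μ₀) / (s/√n) = (54.84 - 50) / (20.63/√21) = 1.075
p-value = 0.2951

Since p-value > α = 0.01, we fail to reject H₀.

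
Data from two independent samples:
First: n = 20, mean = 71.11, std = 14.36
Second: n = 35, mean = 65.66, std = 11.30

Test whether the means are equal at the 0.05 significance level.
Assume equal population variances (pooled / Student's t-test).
Student's two-sample t-test (equal variances):
H₀: μ₁ = μ₂
H₁: μ₁ ≠ μ₂
df = n₁ + n₂ - 2 = 53
Pooled variance s_p² = [(n₁-1)s₁² + (n₂-1)s₂²] / (n₁ + n₂ - 2) = [(19)(14.36²) + (34)(11.30²)] / 53 = 155.8385
SE = √(s_p²(1/n₁ + 1/n₂)) = √(155.8385 × (1/20 + 1/35)) = 3.4992
t = (x̄₁ - x̄₂) / SE = (71.11 - 65.66) / 3.4992 = 5.45 / 3.4992 = 1.557
p-value = 0.1253

Since p-value > α = 0.05, we fail to reject H₀.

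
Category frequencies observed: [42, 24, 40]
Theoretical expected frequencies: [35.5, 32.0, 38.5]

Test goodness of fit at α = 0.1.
Chi-square goodness of fit test:
H₀: observed counts match expected distribution
H₁: observed counts differ from expected distribution
df = k - 1 = 2
χ² = Σ(O - E)²/E
   = (42 - 35.5)²/35.5 + (24 - 32.0)²/32.0 + (40 - 38.5)²/38.5
   = 1.190 + 2.000 + 0.058
   = 3.25
p-value = 0.1971

Since p-value > α = 0.1, we fail to reject H₀.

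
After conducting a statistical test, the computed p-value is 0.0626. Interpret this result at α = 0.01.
Since p = 0.0626 > α = 0.01, fail to reject H₀.
There is insufficient evidence to reject the null hypothesis; the result is not statistically significant at the 0.01 level.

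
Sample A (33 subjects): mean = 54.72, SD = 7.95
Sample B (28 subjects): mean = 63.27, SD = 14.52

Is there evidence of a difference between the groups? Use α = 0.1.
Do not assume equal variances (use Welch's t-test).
Welch's two-sample t-test:
H₀: μ₁ = μ₂
H₁: μ₁ ≠ μ₂
s₁²/n₁ = 7.95²/33 = 1.9152,  s₂²/n₂ = 14.52²/28 = 7.5297
SE = √(s₁²/n₁ + s₂²/n₂) = √(1.9152 + 7.5297) = 3.0733
df (Welch-Satterthwaite) = (s₁²/n₁ + s₂²/n₂)² / [(s₁²/n₁)²/(n₁-1) + (s₂²/n₂)²/(n₂-1)] ≈ 40.28
t = (x̄₁ - x̄₂) / SE = (54.72 - 63.27) / 3.0733 = -8.55 / 3.0733 = -2.782
p-value = 0.0082

Since p-value < α = 0.1, we reject H₀.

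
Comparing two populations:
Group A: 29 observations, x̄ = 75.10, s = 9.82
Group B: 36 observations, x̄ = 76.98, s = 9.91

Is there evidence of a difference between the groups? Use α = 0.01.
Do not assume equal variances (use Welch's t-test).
Welch's two-sample t-test:
H₀: μ₁ = μ₂
H₁: μ₁ ≠ μ₂
s₁²/n₁ = 9.82²/29 = 3.3253,  s₂²/n₂ = 9.91²/36 = 2.7280
SE = √(s₁²/n₁ + s₂²/n₂) = √(3.3253 + 2.7280) = 2.4603
df (Welch-Satterthwaite) = (s₁²/n₁ + s₂²/n₂)² / [(s₁²/n₁)²/(n₁-1) + (s₂²/n₂)²/(n₂-1)] ≈ 60.31
t = (x̄₁ - x̄₂) / SE = (75.10 - 76.98) / 2.4603 = -1.88 / 2.4603 = -0.764
p-value = 0.4478

Since p-value > α = 0.01, we fail to reject H₀.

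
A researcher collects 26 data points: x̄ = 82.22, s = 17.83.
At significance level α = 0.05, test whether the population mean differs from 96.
One-sample t-test:
H₀: μ = 96
H₁: μ ≠ 96
df = n - 1 = 25
t = (x̄ - μ₀) / (s/√n) = (82.22 - 96) / (17.83/√26) = -3.941
p-value = 0.0006

Since p-value < α = 0.05, we reject H₀.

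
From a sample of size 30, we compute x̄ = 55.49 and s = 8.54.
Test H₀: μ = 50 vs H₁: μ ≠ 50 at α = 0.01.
One-sample t-test:
H₀: μ = 50
H₁: μ ≠ 50
df = n - 1 = 29
t = (x̄ - μ₀) / (s/√n) = (55.49 - 50) / (8.54/√30) = 3.521
p-value = 0.0014

Since p-value < α = 0.01, we reject H₀.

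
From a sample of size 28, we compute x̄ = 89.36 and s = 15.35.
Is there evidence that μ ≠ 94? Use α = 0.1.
One-sample t-test:
H₀: μ = 94
H₁: μ ≠ 94
df = n - 1 = 27
t = (x̄ - μ₀) / (s/√n) = (89.36 - 94) / (15.35/√28) = -1.600
p-value = 0.1213

Since p-value > α = 0.1, we fail to reject H₀.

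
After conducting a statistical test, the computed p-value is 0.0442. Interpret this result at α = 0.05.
Since p = 0.0442 < α = 0.05, reject H₀.
There is sufficient evidence to reject the null hypothesis; the result is statistically significant at the 0.05 level.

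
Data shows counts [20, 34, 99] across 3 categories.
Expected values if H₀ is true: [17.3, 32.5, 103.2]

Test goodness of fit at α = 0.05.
Chi-square goodness of fit test:
H₀: observed counts match expected distribution
H₁: observed counts differ from expected distribution
df = k - 1 = 2
χ² = Σ(O - E)²/E
   = (20 - 17.3)²/17.3 + (34 - 32.5)²/32.5 + (99 - 103.2)²/103.2
   = 0.421 + 0.069 + 0.171
   = 0.66
p-value = 0.7184

Since p-value > α = 0.05, we fail to reject H₀.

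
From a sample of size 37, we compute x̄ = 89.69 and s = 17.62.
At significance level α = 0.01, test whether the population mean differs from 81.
One-sample t-test:
H₀: μ = 81
H₁: μ ≠ 81
df = n - 1 = 36
t = (x̄ - μ₀) / (s/√n) = (89.69 - 81) / (17.62/√37) = 3.000
p-value = 0.0049

Since p-value < α = 0.01, we reject H₀.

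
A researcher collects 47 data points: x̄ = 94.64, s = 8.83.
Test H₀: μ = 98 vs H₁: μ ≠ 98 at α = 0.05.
One-sample t-test:
H₀: μ = 98
H₁: μ ≠ 98
df = n - 1 = 46
t = (x̄ - μ₀) / (s/√n) = (94.64 - 98) / (8.83/√47) = -2.609
p-value = 0.0122

Since p-value < α = 0.05, we reject H₀.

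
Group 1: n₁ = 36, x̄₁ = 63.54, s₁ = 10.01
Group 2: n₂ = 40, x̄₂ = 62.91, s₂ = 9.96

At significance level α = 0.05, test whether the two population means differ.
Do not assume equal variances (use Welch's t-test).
Welch's two-sample t-test:
H₀: μ₁ = μ₂
H₁: μ₁ ≠ μ₂
s₁²/n₁ = 10.01²/36 = 2.7833,  s₂²/n₂ = 9.96²/40 = 2.4800
SE = √(s₁²/n₁ + s₂²/n₂) = √(2.7833 + 2.4800) = 2.2942
df (Welch-Satterthwaite) = (s₁²/n₁ + s₂²/n₂)² / [(s₁²/n₁)²/(n₁-1) + (s₂²/n₂)²/(n₂-1)] ≈ 73.09
t = (x̄₁ - x̄₂) / SE = (63.54 - 62.91) / 2.2942 = 0.63 / 2.2942 = 0.275
p-value = 0.7844

Since p-value > α = 0.05, we fail to reject H₀.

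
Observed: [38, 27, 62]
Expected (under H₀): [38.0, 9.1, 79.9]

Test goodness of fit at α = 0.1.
Chi-square goodness of fit test:
H₀: observed counts match expected distribution
H₁: observed counts differ from expected distribution
df = k - 1 = 2
χ² = Σ(O - E)²/E
   = (38 - 38.0)²/38.0 + (27 - 9.1)²/9.1 + (62 - 79.9)²/79.9
   = 0.000 + 35.210 + 4.010
   = 39.22
p-value < 0.0001

Since p-value < α = 0.1, we reject H₀.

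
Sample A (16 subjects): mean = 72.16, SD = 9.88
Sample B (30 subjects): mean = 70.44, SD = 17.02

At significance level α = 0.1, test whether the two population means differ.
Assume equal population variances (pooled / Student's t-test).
Student's two-sample t-test (equal variances):
H₀: μ₁ = μ₂
H₁: μ₁ ≠ μ₂
df = n₁ + n₂ - 2 = 44
Pooled variance s_p² = [(n₁-1)s₁² + (n₂-1)s₂²] / (n₁ + n₂ - 2) = [(15)(9.88²) + (29)(17.02²)] / 44 = 224.2034
SE = √(s_p²(1/n₁ + 1/n₂)) = √(224.2034 × (1/16 + 1/30)) = 4.6353
t = (x̄₁ - x̄₂) / SE = (72.16 - 70.44) / 4.6353 = 1.72 / 4.6353 = 0.371
p-value = 0.7124

Since p-value > α = 0.1, we fail to reject H₀.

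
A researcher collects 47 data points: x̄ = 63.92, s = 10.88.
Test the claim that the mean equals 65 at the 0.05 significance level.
One-sample t-test:
H₀: μ = 65
H₁: μ ≠ 65
df = n - 1 = 46
t = (x̄ - μ₀) / (s/√n) = (63.92 - 65) / (10.88/√47) = -0.681
p-value = 0.4996

Since p-value > α = 0.05, we fail to reject H₀.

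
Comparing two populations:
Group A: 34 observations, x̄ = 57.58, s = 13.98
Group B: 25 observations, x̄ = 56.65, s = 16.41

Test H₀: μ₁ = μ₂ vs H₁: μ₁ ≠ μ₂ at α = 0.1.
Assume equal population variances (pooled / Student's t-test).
Student's two-sample t-test (equal variances):
H₀: μ₁ = μ₂
H₁: μ₁ ≠ μ₂
df = n₁ + n₂ - 2 = 57
Pooled variance s_p² = [(n₁-1)s₁² + (n₂-1)s₂²] / (n₁ + n₂ - 2) = [(33)(13.98²) + (24)(16.41²)] / 57 = 226.5342
SE = √(s_p²(1/n₁ + 1/n₂)) = √(226.5342 × (1/34 + 1/25)) = 3.9654
t = (x̄₁ - x̄₂) / SE = (57.58 - 56.65) / 3.9654 = 0.93 / 3.9654 = 0.235
p-value = 0.8154

Since p-value > α = 0.1, we fail to reject H₀.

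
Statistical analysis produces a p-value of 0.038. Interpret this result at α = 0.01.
Since p = 0.038 > α = 0.01, fail to reject H₀.
There is insufficient evidence to reject the null hypothesis; the result is not statistically significant at the 0.01 level.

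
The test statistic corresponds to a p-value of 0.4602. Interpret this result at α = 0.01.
Since p = 0.4602 > α = 0.01, fail to reject H₀.
There is insufficient evidence to reject the null hypothesis; the result is not statistically significant at the 0.01 level.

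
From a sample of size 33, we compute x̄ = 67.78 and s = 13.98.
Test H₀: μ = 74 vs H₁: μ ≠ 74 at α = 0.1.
One-sample t-test:
H₀: μ = 74
H₁: μ ≠ 74
df = n - 1 = 32
t = (x̄ - μ₀) / (s/√n) = (67.78 - 74) / (13.98/√33) = -2.556
p-value = 0.0155

Since p-value < α = 0.1, we reject H₀.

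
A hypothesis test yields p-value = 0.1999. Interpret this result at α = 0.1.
Since p = 0.1999 > α = 0.1, fail to reject H₀.
There is insufficient evidence to reject the null hypothesis; the result is not statistically significant at the 0.1 level.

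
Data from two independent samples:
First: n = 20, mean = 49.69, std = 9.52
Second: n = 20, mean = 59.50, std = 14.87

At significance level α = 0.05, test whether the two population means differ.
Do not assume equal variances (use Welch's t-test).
Welch's two-sample t-test:
H₀: μ₁ = μ₂
H₁: μ₁ ≠ μ₂
s₁²/n₁ = 9.52²/20 = 4.5315,  s₂²/n₂ = 14.87²/20 = 11.0558
SE = √(s₁²/n₁ + s₂²/n₂) = √(4.5315 + 11.0558) = 3.9481
df (Welch-Satterthwaite) = (s₁²/n₁ + s₂²/n₂)² / [(s₁²/n₁)²/(n₁-1) + (s₂²/n₂)²/(n₂-1)] ≈ 32.34
t = (x̄₁ - x̄₂) / SE = (49.69 - 59.50) / 3.9481 = -9.81 / 3.9481 = -2.485
p-value = 0.0183

Since p-value < α = 0.05, we reject H₀.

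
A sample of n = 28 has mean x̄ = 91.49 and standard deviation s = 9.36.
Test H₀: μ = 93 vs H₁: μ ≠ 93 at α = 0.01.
One-sample t-test:
H₀: μ = 93
H₁: μ ≠ 93
df = n - 1 = 27
t = (x̄ - μ₀) / (s/√n) = (91.49 - 93) / (9.36/√28) = -0.854
p-value = 0.4008

Since p-value > α = 0.01, we fail to reject H₀.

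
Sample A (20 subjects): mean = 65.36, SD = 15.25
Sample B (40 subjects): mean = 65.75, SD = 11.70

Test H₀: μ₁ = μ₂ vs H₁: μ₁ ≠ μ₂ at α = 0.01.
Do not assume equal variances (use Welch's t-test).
Welch's two-sample t-test:
H₀: μ₁ = μ₂
H₁: μ₁ ≠ μ₂
s₁²/n₁ = 15.25²/20 = 11.6281,  s₂²/n₂ = 11.70²/40 = 3.4222
SE = √(s₁²/n₁ + s₂²/n₂) = √(11.6281 + 3.4222) = 3.8795
df (Welch-Satterthwaite) = (s₁²/n₁ + s₂²/n₂)² / [(s₁²/n₁)²/(n₁-1) + (s₂²/n₂)²/(n₂-1)] ≈ 30.54
t = (x̄₁ - x̄₂) / SE = (65.36 - 65.75) / 3.8795 = -0.39 / 3.8795 = -0.101
p-value = 0.9206

Since p-value > α = 0.01, we fail to reject H₀.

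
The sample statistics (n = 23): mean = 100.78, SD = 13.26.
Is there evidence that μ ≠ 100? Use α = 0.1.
One-sample t-test:
H₀: μ = 100
H₁: μ ≠ 100
df = n - 1 = 22
t = (x̄ - μ₀) / (s/√n) = (100.78 - 100) / (13.26/√23) = 0.282
p-value = 0.7805

Since p-value > α = 0.1, we fail to reject H₀.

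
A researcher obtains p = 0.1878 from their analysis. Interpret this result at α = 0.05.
Since p = 0.1878 > α = 0.05, fail to reject H₀.
There is insufficient evidence to reject the null hypothesis; the result is not statistically significant at the 0.05 level.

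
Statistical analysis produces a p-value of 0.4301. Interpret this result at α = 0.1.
Since p = 0.4301 > α = 0.1, fail to reject H₀.
There is insufficient evidence to reject the null hypothesis; the result is not statistically significant at the 0.1 level.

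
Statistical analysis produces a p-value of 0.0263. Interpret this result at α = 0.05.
Since p = 0.0263 < α = 0.05, reject H₀.
There is sufficient evidence to reject the null hypothesis; the result is statistically significant at the 0.05 level.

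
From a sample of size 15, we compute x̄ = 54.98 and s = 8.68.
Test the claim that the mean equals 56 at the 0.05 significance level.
One-sample t-test:
H₀: μ = 56
H₁: μ ≠ 56
df = n - 1 = 14
t = (x̄ - μ₀) / (s/√n) = (54.98 - 56) / (8.68/√15) = -0.455
p-value = 0.6560

Since p-value > α = 0.05, we fail to reject H₀.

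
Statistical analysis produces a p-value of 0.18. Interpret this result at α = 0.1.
Since p = 0.18 > α = 0.1, fail to reject H₀.
There is insufficient evidence to reject the null hypothesis; the result is not statistically significant at the 0.1 level.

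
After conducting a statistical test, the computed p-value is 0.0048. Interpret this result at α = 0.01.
Since p = 0.0048 < α = 0.01, reject H₀.
There is sufficient evidence to reject the null hypothesis; the result is statistically significant at the 0.01 level.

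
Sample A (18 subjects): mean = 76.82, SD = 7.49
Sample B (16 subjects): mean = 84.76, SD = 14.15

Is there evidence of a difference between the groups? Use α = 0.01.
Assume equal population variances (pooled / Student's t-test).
Student's two-sample t-test (equal variances):
H₀: μ₁ = μ₂
H₁: μ₁ ≠ μ₂
df = n₁ + n₂ - 2 = 32
Pooled variance s_p² = [(n₁-1)s₁² + (n₂-1)s₂²] / (n₁ + n₂ - 2) = [(17)(7.49²) + (15)(14.15²)] / 32 = 123.6575
SE = √(s_p²(1/n₁ + 1/n₂)) = √(123.6575 × (1/18 + 1/16)) = 3.8208
t = (x̄₁ - x̄₂) / SE = (76.82 - 84.76) / 3.8208 = -7.94 / 3.8208 = -2.078
p-value = 0.0458

Since p-value > α = 0.01, we fail to reject H₀.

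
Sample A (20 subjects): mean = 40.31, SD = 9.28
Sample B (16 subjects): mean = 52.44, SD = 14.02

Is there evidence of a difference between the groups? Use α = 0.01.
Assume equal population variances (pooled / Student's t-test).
Student's two-sample t-test (equal variances):
H₀: μ₁ = μ₂
H₁: μ₁ ≠ μ₂
df = n₁ + n₂ - 2 = 34
Pooled variance s_p² = [(n₁-1)s₁² + (n₂-1)s₂²] / (n₁ + n₂ - 2) = [(19)(9.28²) + (15)(14.02²)] / 34 = 134.8428
SE = √(s_p²(1/n₁ + 1/n₂)) = √(134.8428 × (1/20 + 1/16)) = 3.8948
t = (x̄₁ - x̄₂) / SE = (40.31 - 52.44) / 3.8948 = -12.13 / 3.8948 = -3.114
p-value = 0.0037

Since p-value < α = 0.01, we reject H₀.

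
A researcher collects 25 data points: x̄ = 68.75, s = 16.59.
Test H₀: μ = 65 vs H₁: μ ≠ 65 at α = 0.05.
One-sample t-test:
H₀: μ = 65
H₁: μ ≠ 65
df = n - 1 = 24
t = (x̄ - μ₀) / (s/√n) = (68.75 - 65) / (16.59/√25) = 1.130
p-value = 0.2696

Since p-value > α = 0.05, we fail to reject H₀.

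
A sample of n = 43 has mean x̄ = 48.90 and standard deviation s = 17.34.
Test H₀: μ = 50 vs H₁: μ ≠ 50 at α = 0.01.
One-sample t-test:
H₀: μ = 50
H₁: μ ≠ 50
df = n - 1 = 42
t = (x̄ - μ₀) / (s/√n) = (48.90 - 50) / (17.34/√43) = -0.416
p-value = 0.6795

Since p-value > α = 0.01, we fail to reject H₀.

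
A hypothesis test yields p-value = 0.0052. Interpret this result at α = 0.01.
Since p = 0.0052 < α = 0.01, reject H₀.
There is sufficient evidence to reject the null hypothesis; the result is statistically significant at the 0.01 level.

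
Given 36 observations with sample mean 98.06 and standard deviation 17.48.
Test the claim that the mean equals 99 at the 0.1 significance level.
One-sample t-test:
H₀: μ = 99
H₁: μ ≠ 99
df = n - 1 = 35
t = (x̄ - μ₀) / (s/√n) = (98.06 - 99) / (17.48/√36) = -0.323
p-value = 0.7489

Since p-value > α = 0.1, we fail to reject H₀.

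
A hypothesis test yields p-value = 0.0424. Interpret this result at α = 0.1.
Since p = 0.0424 < α = 0.1, reject H₀.
There is sufficient evidence to reject the null hypothesis; the result is statistically significant at the 0.1 level.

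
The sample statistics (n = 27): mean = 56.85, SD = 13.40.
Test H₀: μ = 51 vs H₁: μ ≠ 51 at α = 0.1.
One-sample t-test:
H₀: μ = 51
H₁: μ ≠ 51
df = n - 1 = 26
t = (x̄ - μ₀) / (s/√n) = (56.85 - 51) / (13.40/√27) = 2.268
p-value = 0.0318

Since p-value < α = 0.1, we reject H₀.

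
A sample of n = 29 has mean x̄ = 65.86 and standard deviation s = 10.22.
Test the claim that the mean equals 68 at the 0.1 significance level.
One-sample t-test:
H₀: μ = 68
H₁: μ ≠ 68
df = n - 1 = 28
t = (x̄ - μ₀) / (s/√n) = (65.86 - 68) / (10.22/√29) = -1.128
p-value = 0.2691

Since p-value > α = 0.1, we fail to reject H₀.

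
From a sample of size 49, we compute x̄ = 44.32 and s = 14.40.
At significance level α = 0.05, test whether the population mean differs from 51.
One-sample t-test:
H₀: μ = 51
H₁: μ ≠ 51
df = n - 1 = 48
t = (x̄ - μ₀) / (s/√n) = (44.32 - 51) / (14.40/√49) = -3.247
p-value = 0.0021

Since p-value < α = 0.05, we reject H₀.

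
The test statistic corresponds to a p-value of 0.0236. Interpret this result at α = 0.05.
Since p = 0.0236 < α = 0.05, reject H₀.
There is sufficient evidence to reject the null hypothesis; the result is statistically significant at the 0.05 level.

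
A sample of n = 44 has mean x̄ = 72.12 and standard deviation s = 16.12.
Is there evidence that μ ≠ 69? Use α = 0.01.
One-sample t-test:
H₀: μ = 69
H₁: μ ≠ 69
df = n - 1 = 43
t = (x̄ - μ₀) / (s/√n) = (72.12 - 69) / (16.12/√44) = 1.284
p-value = 0.2061

Since p-value > α = 0.01, we fail to reject H₀.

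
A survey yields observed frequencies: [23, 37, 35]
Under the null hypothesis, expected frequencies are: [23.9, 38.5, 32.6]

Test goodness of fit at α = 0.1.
Chi-square goodness of fit test:
H₀: observed counts match expected distribution
H₁: observed counts differ from expected distribution
df = k - 1 = 2
χ² = Σ(O - E)²/E
   = (23 - 23.9)²/23.9 + (37 - 38.5)²/38.5 + (35 - 32.6)²/32.6
   = 0.034 + 0.058 + 0.177
   = 0.27
p-value = 0.8741

Since p-value > α = 0.1, we fail to reject H₀.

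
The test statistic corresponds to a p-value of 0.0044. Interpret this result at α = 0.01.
Since p = 0.0044 < α = 0.01, reject H₀.
There is sufficient evidence to reject the null hypothesis; the result is statistically significant at the 0.01 level.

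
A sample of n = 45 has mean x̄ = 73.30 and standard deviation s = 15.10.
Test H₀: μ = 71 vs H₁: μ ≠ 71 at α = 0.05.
One-sample t-test:
H₀: μ = 71
H₁: μ ≠ 71
df = n - 1 = 44
t = (x̄ - μ₀) / (s/√n) = (73.30 - 71) / (15.10/√45) = 1.022
p-value = 0.3125

Since p-value > α = 0.05, we fail to reject H₀.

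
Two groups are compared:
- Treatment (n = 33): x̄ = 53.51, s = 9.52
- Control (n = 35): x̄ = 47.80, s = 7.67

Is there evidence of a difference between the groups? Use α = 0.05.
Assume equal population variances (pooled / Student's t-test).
Student's two-sample t-test (equal variances):
H₀: μ₁ = μ₂
H₁: μ₁ ≠ μ₂
df = n₁ + n₂ - 2 = 66
Pooled variance s_p² = [(n₁-1)s₁² + (n₂-1)s₂²] / (n₁ + n₂ - 2) = [(32)(9.52²) + (34)(7.67²)] / 66 = 74.2478
SE = √(s_p²(1/n₁ + 1/n₂)) = √(74.2478 × (1/33 + 1/35)) = 2.0908
t = (x̄₁ - x̄₂) / SE = (53.51 - 47.80) / 2.0908 = 5.71 / 2.0908 = 2.731
p-value = 0.0081

Since p-value < α = 0.05, we reject H₀.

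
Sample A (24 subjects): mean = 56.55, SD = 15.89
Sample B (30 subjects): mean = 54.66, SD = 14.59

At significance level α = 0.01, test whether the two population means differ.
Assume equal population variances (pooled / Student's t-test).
Student's two-sample t-test (equal variances):
H₀: μ₁ = μ₂
H₁: μ₁ ≠ μ₂
df = n₁ + n₂ - 2 = 52
Pooled variance s_p² = [(n₁-1)s₁² + (n₂-1)s₂²] / (n₁ + n₂ - 2) = [(23)(15.89²) + (29)(14.59²)] / 52 = 230.3941
SE = √(s_p²(1/n₁ + 1/n₂)) = √(230.3941 × (1/24 + 1/30)) = 4.1569
t = (x̄₁ - x̄₂) / SE = (56.55 - 54.66) / 4.1569 = 1.89 / 4.1569 = 0.455
p-value = 0.6512

Since p-value > α = 0.01, we fail to reject H₀.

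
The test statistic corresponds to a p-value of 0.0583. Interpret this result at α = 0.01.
Since p = 0.0583 > α = 0.01, fail to reject H₀.
There is insufficient evidence to reject the null hypothesis; the result is not statistically significant at the 0.01 level.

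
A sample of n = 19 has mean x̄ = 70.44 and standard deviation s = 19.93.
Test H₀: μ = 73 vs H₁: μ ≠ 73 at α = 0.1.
One-sample t-test:
H₀: μ = 73
H₁: μ ≠ 73
df = n - 1 = 18
t = (x̄ - μ₀) / (s/√n) = (70.44 - 73) / (19.93/√19) = -0.560
p-value = 0.5825

Since p-value > α = 0.1, we fail to reject H₀.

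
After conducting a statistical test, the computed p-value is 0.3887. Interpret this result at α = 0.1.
Since p = 0.3887 > α = 0.1, fail to reject H₀.
There is insufficient evidence to reject the null hypothesis; the result is not statistically significant at the 0.1 level.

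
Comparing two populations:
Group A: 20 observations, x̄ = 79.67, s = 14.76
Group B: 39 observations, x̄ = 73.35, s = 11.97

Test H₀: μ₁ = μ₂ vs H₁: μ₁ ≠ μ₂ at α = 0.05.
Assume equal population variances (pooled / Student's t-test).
Student's two-sample t-test (equal variances):
H₀: μ₁ = μ₂
H₁: μ₁ ≠ μ₂
df = n₁ + n₂ - 2 = 57
Pooled variance s_p² = [(n₁-1)s₁² + (n₂-1)s₂²] / (n₁ + n₂ - 2) = [(19)(14.76²) + (38)(11.97²)] / 57 = 168.1398
SE = √(s_p²(1/n₁ + 1/n₂)) = √(168.1398 × (1/20 + 1/39)) = 3.5663
t = (x̄₁ - x̄₂) / SE = (79.67 - 73.35) / 3.5663 = 6.32 / 3.5663 = 1.772
p-value = 0.0817

Since p-value > α = 0.05, we fail to reject H₀.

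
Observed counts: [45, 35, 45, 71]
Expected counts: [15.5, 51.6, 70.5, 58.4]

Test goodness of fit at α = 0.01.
Chi-square goodness of fit test:
H₀: observed counts match expected distribution
H₁: observed counts differ from expected distribution
df = k - 1 = 3
χ² = Σ(O - E)²/E
   = (45 - 15.5)²/15.5 + (35 - 51.6)²/51.6 + (45 - 70.5)²/70.5 + (71 - 58.4)²/58.4
   = 56.145 + 5.340 + 9.223 + 2.718
   = 73.43
p-value < 0.0001

Since p-value < α = 0.01, we reject H₀.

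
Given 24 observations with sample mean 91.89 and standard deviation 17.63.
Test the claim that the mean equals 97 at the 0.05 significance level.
One-sample t-test:
H₀: μ = 97
H₁: μ ≠ 97
df = n - 1 = 23
t = (x̄ - μ₀) / (s/√n) = (91.89 - 97) / (17.63/√24) = -1.420
p-value = 0.1690

Since p-value > α = 0.05, we fail to reject H₀.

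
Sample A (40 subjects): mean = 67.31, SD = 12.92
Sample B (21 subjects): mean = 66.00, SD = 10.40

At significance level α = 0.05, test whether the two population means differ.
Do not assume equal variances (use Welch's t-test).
Welch's two-sample t-test:
H₀: μ₁ = μ₂
H₁: μ₁ ≠ μ₂
s₁²/n₁ = 12.92²/40 = 4.1732,  s₂²/n₂ = 10.40²/21 = 5.1505
SE = √(s₁²/n₁ + s₂²/n₂) = √(4.1732 + 5.1505) = 3.0535
df (Welch-Satterthwaite) = (s₁²/n₁ + s₂²/n₂)² / [(s₁²/n₁)²/(n₁-1) + (s₂²/n₂)²/(n₂-1)] ≈ 49.03
t = (x̄₁ - x̄₂) / SE = (67.31 - 66.00) / 3.0535 = 1.31 / 3.0535 = 0.429
p-value = 0.6698

Since p-value > α = 0.05, we fail to reject H₀.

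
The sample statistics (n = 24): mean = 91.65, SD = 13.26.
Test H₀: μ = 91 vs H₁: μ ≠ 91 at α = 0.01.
One-sample t-test:
H₀: μ = 91
H₁: μ ≠ 91
df = n - 1 = 23
t = (x̄ - μ₀) / (s/√n) = (91.65 - 91) / (13.26/√24) = 0.240
p-value = 0.8123

Since p-value > α = 0.01, we fail to reject H₀.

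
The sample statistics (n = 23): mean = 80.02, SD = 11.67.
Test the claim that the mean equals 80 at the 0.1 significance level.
One-sample t-test:
H₀: μ = 80
H₁: μ ≠ 80
df = n - 1 = 22
t = (x̄ - μ₀) / (s/√n) = (80.02 - 80) / (11.67/√23) = 0.008
p-value = 0.9935

Since p-value > α = 0.1, we fail to reject H₀.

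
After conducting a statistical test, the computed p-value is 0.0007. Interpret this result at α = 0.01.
Since p = 0.0007 < α = 0.01, reject H₀.
There is sufficient evidence to reject the null hypothesis; the result is statistically significant at the 0.01 level.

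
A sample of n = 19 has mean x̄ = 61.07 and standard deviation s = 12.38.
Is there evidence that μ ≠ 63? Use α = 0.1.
One-sample t-test:
H₀: μ = 63
H₁: μ ≠ 63
df = n - 1 = 18
t = (x̄ - μ₀) / (s/√n) = (61.07 - 63) / (12.38/√19) = -0.680
p-value = 0.5054

Since p-value > α = 0.1, we fail to reject H₀.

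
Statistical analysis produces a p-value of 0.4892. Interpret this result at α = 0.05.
Since p = 0.4892 > α = 0.05, fail to reject H₀.
There is insufficient evidence to reject the null hypothesis; the result is not statistically significant at the 0.05 level.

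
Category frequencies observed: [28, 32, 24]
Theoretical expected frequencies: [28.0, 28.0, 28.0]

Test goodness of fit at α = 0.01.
Chi-square goodness of fit test:
H₀: observed counts match expected distribution
H₁: observed counts differ from expected distribution
df = k - 1 = 2
χ² = Σ(O - E)²/E
   = (28 - 28.0)²/28.0 + (32 - 28.0)²/28.0 + (24 - 28.0)²/28.0
   = 0.000 + 0.571 + 0.571
   = 1.14
p-value = 0.5647

Since p-value > α = 0.01, we fail to reject H₀.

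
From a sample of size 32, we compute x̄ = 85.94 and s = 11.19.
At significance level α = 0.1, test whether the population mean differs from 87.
One-sample t-test:
H₀: μ = 87
H₁: μ ≠ 87
df = n - 1 = 31
t = (x̄ - μ₀) / (s/√n) = (85.94 - 87) / (11.19/√32) = -0.536
p-value = 0.5959

Since p-value > α = 0.1, we fail to reject H₀.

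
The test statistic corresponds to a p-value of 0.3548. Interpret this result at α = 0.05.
Since p = 0.3548 > α = 0.05, fail to reject H₀.
There is insufficient evidence to reject the null hypothesis; the result is not statistically significant at the 0.05 level.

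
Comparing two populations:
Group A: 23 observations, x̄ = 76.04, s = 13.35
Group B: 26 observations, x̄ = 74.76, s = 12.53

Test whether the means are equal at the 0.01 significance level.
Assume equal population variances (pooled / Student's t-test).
Student's two-sample t-test (equal variances):
H₀: μ₁ = μ₂
H₁: μ₁ ≠ μ₂
df = n₁ + n₂ - 2 = 47
Pooled variance s_p² = [(n₁-1)s₁² + (n₂-1)s₂²] / (n₁ + n₂ - 2) = [(22)(13.35²) + (25)(12.53²)] / 47 = 166.9344
SE = √(s_p²(1/n₁ + 1/n₂)) = √(166.9344 × (1/23 + 1/26)) = 3.6985
t = (x̄₁ - x̄₂) / SE = (76.04 - 74.76) / 3.6985 = 1.28 / 3.6985 = 0.346
p-value = 0.7308

Since p-value > α = 0.01, we fail to reject H₀.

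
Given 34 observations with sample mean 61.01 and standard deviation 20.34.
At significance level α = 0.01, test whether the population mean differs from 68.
One-sample t-test:
H₀: μ = 68
H₁: μ ≠ 68
df = n - 1 = 33
t = (x̄ - μ₀) / (s/√n) = (61.01 - 68) / (20.34/√34) = -2.004
p-value = 0.0534

Since p-value > α = 0.01, we fail to reject H₀.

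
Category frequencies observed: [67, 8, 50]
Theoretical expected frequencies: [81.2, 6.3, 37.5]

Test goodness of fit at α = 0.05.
Chi-square goodness of fit test:
H₀: observed counts match expected distribution
H₁: observed counts differ from expected distribution
df = k - 1 = 2
χ² = Σ(O - E)²/E
   = (67 - 81.2)²/81.2 + (8 - 6.3)²/6.3 + (50 - 37.5)²/37.5
   = 2.483 + 0.459 + 4.167
   = 7.11
p-value = 0.0286

Since p-value < α = 0.05, we reject H₀.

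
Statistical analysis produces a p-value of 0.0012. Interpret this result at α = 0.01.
Since p = 0.0012 < α = 0.01, reject H₀.
There is sufficient evidence to reject the null hypothesis; the result is statistically significant at the 0.01 level.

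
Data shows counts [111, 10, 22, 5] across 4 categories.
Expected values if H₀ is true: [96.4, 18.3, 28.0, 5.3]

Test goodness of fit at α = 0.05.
Chi-square goodness of fit test:
H₀: observed counts match expected distribution
H₁: observed counts differ from expected distribution
df = k - 1 = 3
χ² = Σ(O - E)²/E
   = (111 - 96.4)²/96.4 + (10 - 18.3)²/18.3 + (22 - 28.0)²/28.0 + (5 - 5.3)²/5.3
   = 2.211 + 3.764 + 1.286 + 0.017
   = 7.28
p-value = 0.0635

Since p-value > α = 0.05, we fail to reject H₀.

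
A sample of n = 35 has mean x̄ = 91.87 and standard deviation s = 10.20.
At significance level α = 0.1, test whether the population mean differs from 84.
One-sample t-test:
H₀: μ = 84
H₁: μ ≠ 84
df = n - 1 = 34
t = (x̄ - μ₀) / (s/√n) = (91.87 - 84) / (10.20/√35) = 4.565
p-value = 0.0001

Since p-value < α = 0.1, we reject H₀.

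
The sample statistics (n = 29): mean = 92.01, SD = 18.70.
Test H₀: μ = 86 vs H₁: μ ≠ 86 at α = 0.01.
One-sample t-test:
H₀: μ = 86
H₁: μ ≠ 86
df = n - 1 = 28
t = (x̄ - μ₀) / (s/√n) = (92.01 - 86) / (18.70/√29) = 1.731
p-value = 0.0945

Since p-value > α = 0.01, we fail to reject H₀.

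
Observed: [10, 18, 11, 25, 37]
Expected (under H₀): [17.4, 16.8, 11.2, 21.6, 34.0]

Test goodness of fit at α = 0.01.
Chi-square goodness of fit test:
H₀: observed counts match expected distribution
H₁: observed counts differ from expected distribution
df = k - 1 = 4
χ² = Σ(O - E)²/E
   = (10 - 17.4)²/17.4 + (18 - 16.8)²/16.8 + (11 - 11.2)²/11.2 + (25 - 21.6)²/21.6 + (37 - 34.0)²/34.0
   = 3.147 + 0.086 + 0.004 + 0.535 + 0.265
   = 4.04
p-value = 0.4011

Since p-value > α = 0.01, we fail to reject H₀.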